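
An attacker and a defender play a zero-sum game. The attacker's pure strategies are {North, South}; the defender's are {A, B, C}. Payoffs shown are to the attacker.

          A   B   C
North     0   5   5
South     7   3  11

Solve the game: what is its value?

35/9

Row minima: North → 0, South → 3; maximin = 3.
Column maxima: A → 7, B → 5, C → 11; minimax = 5.
3 ≠ 5, so there is no saddle point; optimal play is mixed.
C is strictly dominated by A (it gives the attacker strictly more in every row), so the defender never plays it.
On the remaining 2×2 (North, South vs A, B):
Let the attacker play North with probability p. Expected payoff against A: 0p + 7(1−p) = −7p + 7; against B: 5p + 3(1−p) = 2p + 3.
Setting these equal: −7p + 7 = 2p + 3 ⇒ −9p = -4 ⇒ p = 4/9, and the value is (-7)·(4/9) + 7 = 35/9.
For the defender: with q = P(A), equating North's and South's payoffs gives −5q + 5 = 4q + 3 ⇒ q = 2/9.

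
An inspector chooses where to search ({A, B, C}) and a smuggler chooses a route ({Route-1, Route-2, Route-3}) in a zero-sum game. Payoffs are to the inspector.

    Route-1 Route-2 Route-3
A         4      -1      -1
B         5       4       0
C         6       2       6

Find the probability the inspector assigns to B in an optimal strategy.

Row minima: A → -1, B → 0, C → 2; maximin = 2.
Column maxima: Route-1 → 6, Route-2 → 4, Route-3 → 6; minimax = 4.
2 ≠ 4, so there is no saddle point; optimal play is mixed.
A is strictly dominated by B, so the inspector never plays it.
Route-1 is strictly dominated by Route-2 (it gives the inspector strictly more in every row), so the smuggler never plays it.
On the remaining 2×2 (B, C vs Route-2, Route-3):
Let the inspector play B with probability p. Expected payoff against Route-2: 4p + 2(1−p) = 2p + 2; against Route-3: 0p + 6(1−p) = −6p + 6.
Setting these equal: 2p + 2 = −6p + 6 ⇒ 8p = 4 ⇒ p = 1/2, and the value is (2)·(1/2) + 2 = 3.
For the smuggler: with q = P(Route-2), equating B's and C's payoffs gives 4q = −4q + 6 ⇒ q = 3/4.

1/2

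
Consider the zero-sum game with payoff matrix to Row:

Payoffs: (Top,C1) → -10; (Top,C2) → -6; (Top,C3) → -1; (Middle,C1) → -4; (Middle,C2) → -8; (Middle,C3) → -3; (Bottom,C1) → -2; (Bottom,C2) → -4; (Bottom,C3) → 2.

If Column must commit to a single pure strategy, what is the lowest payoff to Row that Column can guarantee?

Column maxima: C1 → -2, C2 → -4, C3 → 2.
The smallest of these is -4.

-4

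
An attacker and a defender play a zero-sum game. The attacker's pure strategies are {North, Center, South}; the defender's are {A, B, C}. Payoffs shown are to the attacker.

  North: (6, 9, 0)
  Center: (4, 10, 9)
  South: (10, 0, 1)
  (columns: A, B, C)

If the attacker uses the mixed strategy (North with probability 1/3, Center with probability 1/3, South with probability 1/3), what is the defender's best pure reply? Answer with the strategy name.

C

If the defender plays A, the attacker's expected payoff is (1/3)·6 + (1/3)·4 + (1/3)·10 = 20/3.
If the defender plays B, the attacker's expected payoff is (1/3)·9 + (1/3)·10 + (1/3)·0 = 19/3.
If the defender plays C, the attacker's expected payoff is (1/3)·0 + (1/3)·9 + (1/3)·1 = 10/3.
The defender minimizes the attacker's payoff; the smallest is 10/3, so the best response is C.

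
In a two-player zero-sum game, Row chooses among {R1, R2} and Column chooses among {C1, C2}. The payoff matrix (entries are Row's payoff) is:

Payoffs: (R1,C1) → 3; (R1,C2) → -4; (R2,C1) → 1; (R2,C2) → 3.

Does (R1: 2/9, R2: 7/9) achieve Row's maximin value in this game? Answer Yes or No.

Yes

Against C1 this mix gives (2/9)·3 + (7/9)·1 = 13/9.
Against C2 this mix gives (2/9)·(-4) + (7/9)·3 = 13/9.
All of Column's active replies (C1, C2) yield 13/9, and no column does worse for Row. The mix makes Column indifferent and guarantees 13/9, so it is optimal.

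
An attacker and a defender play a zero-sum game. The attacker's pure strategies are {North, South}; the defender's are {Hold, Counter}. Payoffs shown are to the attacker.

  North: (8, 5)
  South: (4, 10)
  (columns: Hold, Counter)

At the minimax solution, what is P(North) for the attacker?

2/3

Row minima: North → 5, South → 4; maximin = 5.
Column maxima: Hold → 8, Counter → 10; minimax = 8.
5 ≠ 8, so there is no saddle point; optimal play is mixed.
Let the attacker play North with probability p. Expected payoff against Hold: 8p + 4(1−p) = 4p + 4; against Counter: 5p + 10(1−p) = −5p + 10.
Setting these equal: 4p + 4 = −5p + 10 ⇒ 9p = 6 ⇒ p = 2/3, and the value is (4)·(2/3) + 4 = 20/3.
For the defender: with q = P(Hold), equating North's and South's payoffs gives 3q + 5 = −6q + 10 ⇒ q = 5/9.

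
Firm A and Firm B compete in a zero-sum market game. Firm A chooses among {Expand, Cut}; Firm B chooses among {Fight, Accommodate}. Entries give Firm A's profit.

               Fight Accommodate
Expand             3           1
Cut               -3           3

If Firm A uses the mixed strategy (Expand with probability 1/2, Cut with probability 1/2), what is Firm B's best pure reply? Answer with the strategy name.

Fight

If Firm B plays Fight, Firm A's expected payoff is (1/2)·3 + (1/2)·(-3) = 0.
If Firm B plays Accommodate, Firm A's expected payoff is (1/2)·1 + (1/2)·3 = 2.
Firm B minimizes Firm A's payoff; the smallest is 0, so the best response is Fight.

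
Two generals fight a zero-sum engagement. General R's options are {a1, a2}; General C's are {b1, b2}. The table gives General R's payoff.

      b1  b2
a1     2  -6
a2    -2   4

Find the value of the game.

Row minima: a1 → -6, a2 → -2; maximin = -2.
Column maxima: b1 → 2, b2 → 4; minimax = 2.
-2 ≠ 2, so there is no saddle point; optimal play is mixed.
Let General R play a1 with probability p. Expected payoff against b1: 2p + (-2)(1−p) = 4p − 2; against b2: (-6)p + 4(1−p) = −10p + 4.
Setting these equal: 4p − 2 = −10p + 4 ⇒ 14p = 6 ⇒ p = 3/7, and the value is (4)·(3/7) − 2 = -2/7.
For General C: with q = P(b1), equating a1's and a2's payoffs gives 8q − 6 = −6q + 4 ⇒ q = 5/7.

-2/7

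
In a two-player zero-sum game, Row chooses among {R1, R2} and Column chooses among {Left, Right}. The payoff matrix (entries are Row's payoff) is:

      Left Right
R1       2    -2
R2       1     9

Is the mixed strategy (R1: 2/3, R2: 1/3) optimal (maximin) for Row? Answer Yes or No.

Yes

Against Left this mix gives (2/3)·2 + (1/3)·1 = 5/3.
Against Right this mix gives (2/3)·(-2) + (1/3)·9 = 5/3.
All of Column's active replies (Left, Right) yield 5/3, and no column does worse for Row. The mix makes Column indifferent and guarantees 5/3, so it is optimal.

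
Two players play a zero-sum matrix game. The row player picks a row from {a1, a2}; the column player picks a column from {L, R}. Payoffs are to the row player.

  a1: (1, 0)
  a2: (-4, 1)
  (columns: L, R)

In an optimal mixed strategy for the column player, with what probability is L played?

Row minima: a1 → 0, a2 → -4; maximin = 0.
Column maxima: L → 1, R → 1; minimax = 1.
0 ≠ 1, so there is no saddle point; optimal play is mixed.
Let the row player play a1 with probability p. Expected payoff against L: 1p + (-4)(1−p) = 5p − 4; against R: 0p + 1(1−p) = −p + 1.
Setting these equal: 5p − 4 = −p + 1 ⇒ 6p = 5 ⇒ p = 5/6, and the value is (5)·(5/6) − 4 = 1/6.
For the column player: with q = P(L), equating a1's and a2's payoffs gives q = −5q + 1 ⇒ q = 1/6.

1/6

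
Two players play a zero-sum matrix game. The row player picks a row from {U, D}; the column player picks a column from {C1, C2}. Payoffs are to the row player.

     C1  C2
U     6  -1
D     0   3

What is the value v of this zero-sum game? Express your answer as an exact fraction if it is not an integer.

Row minima: U → -1, D → 0; maximin = 0.
Column maxima: C1 → 6, C2 → 3; minimax = 3.
0 ≠ 3, so there is no saddle point; optimal play is mixed.
Let the row player play U with probability p. Expected payoff against C1: 6p + 0(1−p) = 6p; against C2: (-1)p + 3(1−p) = −4p + 3.
Setting these equal: 6p = −4p + 3 ⇒ 10p = 3 ⇒ p = 3/10, and the value is (6)·(3/10) = 9/5.
For the column player: with q = P(C1), equating U's and D's payoffs gives 7q − 1 = −3q + 3 ⇒ q = 2/5.

9/5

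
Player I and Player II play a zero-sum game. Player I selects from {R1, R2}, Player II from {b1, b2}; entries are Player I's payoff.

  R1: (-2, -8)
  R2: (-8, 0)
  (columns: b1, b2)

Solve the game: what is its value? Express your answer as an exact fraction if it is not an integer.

-32/7

Row minima: R1 → -8, R2 → -8; maximin = -8.
Column maxima: b1 → -2, b2 → 0; minimax = -2.
-8 ≠ -2, so there is no saddle point; optimal play is mixed.
Let Player I play R1 with probability p. Expected payoff against b1: (-2)p + (-8)(1−p) = 6p − 8; against b2: (-8)p + 0(1−p) = −8p.
Setting these equal: 6p − 8 = −8p ⇒ 14p = 8 ⇒ p = 4/7, and the value is (6)·(4/7) − 8 = -32/7.
For Player II: with q = P(b1), equating R1's and R2's payoffs gives 6q − 8 = −8q ⇒ q = 4/7.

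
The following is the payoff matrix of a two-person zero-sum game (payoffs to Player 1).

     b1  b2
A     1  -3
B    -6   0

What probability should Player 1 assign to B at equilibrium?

Row minima: A → -3, B → -6; maximin = -3.
Column maxima: b1 → 1, b2 → 0; minimax = 0.
-3 ≠ 0, so there is no saddle point; optimal play is mixed.
Let Player 1 play A with probability p. Expected payoff against b1: 1p + (-6)(1−p) = 7p − 6; against b2: (-3)p + 0(1−p) = −3p.
Setting these equal: 7p − 6 = −3p ⇒ 10p = 6 ⇒ p = 3/5, and the value is (7)·(3/5) − 6 = -9/5.
For Player 2: with q = P(b1), equating A's and B's payoffs gives 4q − 3 = −6q ⇒ q = 3/10.

2/5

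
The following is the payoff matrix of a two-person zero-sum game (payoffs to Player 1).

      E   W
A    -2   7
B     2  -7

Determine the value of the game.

0

Row minima: A → -2, B → -7; maximin = -2.
Column maxima: E → 2, W → 7; minimax = 2.
-2 ≠ 2, so there is no saddle point; optimal play is mixed.
Let Player 1 play A with probability p. Expected payoff against E: (-2)p + 2(1−p) = −4p + 2; against W: 7p + (-7)(1−p) = 14p − 7.
Setting these equal: −4p + 2 = 14p − 7 ⇒ −18p = -9 ⇒ p = 1/2, and the value is (-4)·(1/2) + 2 = 0.
For Player 2: with q = P(E), equating A's and B's payoffs gives −9q + 7 = 9q − 7 ⇒ q = 7/9.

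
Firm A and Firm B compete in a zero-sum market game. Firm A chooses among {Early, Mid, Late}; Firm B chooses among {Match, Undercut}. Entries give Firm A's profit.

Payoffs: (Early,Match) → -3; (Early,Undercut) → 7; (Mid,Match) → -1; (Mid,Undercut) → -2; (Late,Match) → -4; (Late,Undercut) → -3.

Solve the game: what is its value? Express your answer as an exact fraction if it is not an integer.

Row minima: Early → -3, Mid → -2, Late → -4; maximin = -2.
Column maxima: Match → -1, Undercut → 7; minimax = -1.
-2 ≠ -1, so there is no saddle point; optimal play is mixed.
Late is strictly dominated by Early, so Firm A never plays it.
On the remaining 2×2 (Early, Mid vs Match, Undercut):
Let Firm A play Early with probability p. Expected payoff against Match: (-3)p + (-1)(1−p) = −2p − 1; against Undercut: 7p + (-2)(1−p) = 9p − 2.
Setting these equal: −2p − 1 = 9p − 2 ⇒ −11p = -1 ⇒ p = 1/11, and the value is (-2)·(1/11) − 1 = -13/11.
For Firm B: with q = P(Match), equating Early's and Mid's payoffs gives −10q + 7 = q − 2 ⇒ q = 9/11.

-13/11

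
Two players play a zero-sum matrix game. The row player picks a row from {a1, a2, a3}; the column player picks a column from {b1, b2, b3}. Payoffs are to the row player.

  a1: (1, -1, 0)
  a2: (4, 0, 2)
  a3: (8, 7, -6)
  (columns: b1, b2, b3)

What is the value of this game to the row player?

14/15

Row minima: a1 → -1, a2 → 0, a3 → -6; maximin = 0.
Column maxima: b1 → 8, b2 → 7, b3 → 2; minimax = 2.
0 ≠ 2, so there is no saddle point; optimal play is mixed.
a1 is strictly dominated by a2, so the row player never plays it.
b1 is strictly dominated by b2 (it gives the row player strictly more in every row), so the column player never plays it.
On the remaining 2×2 (a2, a3 vs b2, b3):
Let the row player play a2 with probability p. Expected payoff against b2: 0p + 7(1−p) = −7p + 7; against b3: 2p + (-6)(1−p) = 8p − 6.
Setting these equal: −7p + 7 = 8p − 6 ⇒ −15p = -13 ⇒ p = 13/15, and the value is (-7)·(13/15) + 7 = 14/15.
For the column player: with q = P(b2), equating a2's and a3's payoffs gives −2q + 2 = 13q − 6 ⇒ q = 8/15.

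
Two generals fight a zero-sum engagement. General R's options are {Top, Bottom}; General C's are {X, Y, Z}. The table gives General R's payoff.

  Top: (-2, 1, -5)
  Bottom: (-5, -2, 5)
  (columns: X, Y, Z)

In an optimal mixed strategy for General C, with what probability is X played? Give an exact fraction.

10/13

Row minima: Top → -5, Bottom → -5; maximin = -5.
Column maxima: X → -2, Y → 1, Z → 5; minimax = -2.
-5 ≠ -2, so there is no saddle point; optimal play is mixed.
Y is strictly dominated by X (it gives General R strictly more in every row), so General C never plays it.
On the remaining 2×2 (Top, Bottom vs X, Z):
Let General R play Top with probability p. Expected payoff against X: (-2)p + (-5)(1−p) = 3p − 5; against Z: (-5)p + 5(1−p) = −10p + 5.
Setting these equal: 3p − 5 = −10p + 5 ⇒ 13p = 10 ⇒ p = 10/13, and the value is (3)·(10/13) − 5 = -35/13.
For General C: with q = P(X), equating Top's and Bottom's payoffs gives 3q − 5 = −10q + 5 ⇒ q = 10/13.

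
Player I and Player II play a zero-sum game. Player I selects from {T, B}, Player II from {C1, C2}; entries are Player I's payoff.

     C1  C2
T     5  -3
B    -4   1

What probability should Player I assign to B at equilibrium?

Row minima: T → -3, B → -4; maximin = -3.
Column maxima: C1 → 5, C2 → 1; minimax = 1.
-3 ≠ 1, so there is no saddle point; optimal play is mixed.
Let Player I play T with probability p. Expected payoff against C1: 5p + (-4)(1−p) = 9p − 4; against C2: (-3)p + 1(1−p) = −4p + 1.
Setting these equal: 9p − 4 = −4p + 1 ⇒ 13p = 5 ⇒ p = 5/13, and the value is (9)·(5/13) − 4 = -7/13.
For Player II: with q = P(C1), equating T's and B's payoffs gives 8q − 3 = −5q + 1 ⇒ q = 4/13.

8/13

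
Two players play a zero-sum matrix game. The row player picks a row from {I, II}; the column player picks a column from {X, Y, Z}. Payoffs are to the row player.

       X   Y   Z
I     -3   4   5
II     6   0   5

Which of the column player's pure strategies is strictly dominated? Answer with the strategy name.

Y holds the row player's payoff strictly below Z in every row: 4 < 5, 0 < 5.
So Z is strictly dominated for the column player.

Z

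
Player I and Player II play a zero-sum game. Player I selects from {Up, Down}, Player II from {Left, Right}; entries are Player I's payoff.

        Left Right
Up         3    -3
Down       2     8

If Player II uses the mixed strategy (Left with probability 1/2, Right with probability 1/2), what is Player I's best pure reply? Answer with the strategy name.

Expected payoff of Up: (1/2)·3 + (1/2)·(-3) = 0.
Expected payoff of Down: (1/2)·2 + (1/2)·8 = 5.
The largest is 5, so Player I's best response is Down.

Down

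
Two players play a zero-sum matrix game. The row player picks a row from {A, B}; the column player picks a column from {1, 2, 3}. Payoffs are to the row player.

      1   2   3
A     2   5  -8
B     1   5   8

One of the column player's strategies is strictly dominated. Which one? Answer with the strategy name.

1 holds the row player's payoff strictly below 2 in every row: 2 < 5, 1 < 5.
So 2 is strictly dominated for the column player.

2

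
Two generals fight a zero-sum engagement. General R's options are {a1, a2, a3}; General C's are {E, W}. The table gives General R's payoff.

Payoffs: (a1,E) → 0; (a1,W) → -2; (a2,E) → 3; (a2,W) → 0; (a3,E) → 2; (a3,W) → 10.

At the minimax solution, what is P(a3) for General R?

Row minima: a1 → -2, a2 → 0, a3 → 2; maximin = 2.
Column maxima: E → 3, W → 10; minimax = 3.
2 ≠ 3, so there is no saddle point; optimal play is mixed.
a1 is strictly dominated by a2, so General R never plays it.
On the remaining 2×2 (a2, a3 vs E, W):
Let General R play a2 with probability p. Expected payoff against E: 3p + 2(1−p) = p + 2; against W: 0p + 10(1−p) = −10p + 10.
Setting these equal: p + 2 = −10p + 10 ⇒ 11p = 8 ⇒ p = 8/11, and the value is (1)·(8/11) + 2 = 30/11.
For General C: with q = P(E), equating a2's and a3's payoffs gives 3q = −8q + 10 ⇒ q = 10/11.

3/11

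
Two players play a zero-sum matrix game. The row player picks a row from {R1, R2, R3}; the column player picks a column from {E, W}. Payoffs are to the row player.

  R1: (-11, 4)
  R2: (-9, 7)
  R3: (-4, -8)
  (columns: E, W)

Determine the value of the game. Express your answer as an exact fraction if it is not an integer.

Row minima: R1 → -11, R2 → -9, R3 → -8; maximin = -8.
Column maxima: E → -4, W → 7; minimax = -4.
-8 ≠ -4, so there is no saddle point; optimal play is mixed.
R1 is strictly dominated by R2, so the row player never plays it.
On the remaining 2×2 (R2, R3 vs E, W):
Let the row player play R2 with probability p. Expected payoff against E: (-9)p + (-4)(1−p) = −5p − 4; against W: 7p + (-8)(1−p) = 15p − 8.
Setting these equal: −5p − 4 = 15p − 8 ⇒ −20p = -4 ⇒ p = 1/5, and the value is (-5)·(1/5) − 4 = -5.
For the column player: with q = P(E), equating R2's and R3's payoffs gives −16q + 7 = 4q − 8 ⇒ q = 3/4.

-5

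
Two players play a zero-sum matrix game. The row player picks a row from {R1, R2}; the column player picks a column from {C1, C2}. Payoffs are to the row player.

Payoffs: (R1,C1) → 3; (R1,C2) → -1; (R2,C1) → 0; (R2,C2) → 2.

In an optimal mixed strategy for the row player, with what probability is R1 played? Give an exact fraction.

1/3

Row minima: R1 → -1, R2 → 0; maximin = 0.
Column maxima: C1 → 3, C2 → 2; minimax = 2.
0 ≠ 2, so there is no saddle point; optimal play is mixed.
Let the row player play R1 with probability p. Expected payoff against C1: 3p + 0(1−p) = 3p; against C2: (-1)p + 2(1−p) = −3p + 2.
Setting these equal: 3p = −3p + 2 ⇒ 6p = 2 ⇒ p = 1/3, and the value is (3)·(1/3) = 1.
For the column player: with q = P(C1), equating R1's and R2's payoffs gives 4q − 1 = −2q + 2 ⇒ q = 1/2.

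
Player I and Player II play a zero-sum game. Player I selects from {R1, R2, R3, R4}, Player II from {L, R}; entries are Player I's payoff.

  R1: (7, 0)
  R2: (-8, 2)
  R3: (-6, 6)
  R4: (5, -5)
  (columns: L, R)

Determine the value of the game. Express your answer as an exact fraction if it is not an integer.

Row minima: R1 → 0, R2 → -8, R3 → -6, R4 → -5; maximin = 0.
Column maxima: L → 7, R → 6; minimax = 6.
0 ≠ 6, so there is no saddle point; optimal play is mixed.
R2 is strictly dominated by R3, so Player I never plays it.
R4 is strictly dominated by R1, so Player I never plays it.
On the remaining 2×2 (R1, R3 vs L, R):
Let Player I play R1 with probability p. Expected payoff against L: 7p + (-6)(1−p) = 13p − 6; against R: 0p + 6(1−p) = −6p + 6.
Setting these equal: 13p − 6 = −6p + 6 ⇒ 19p = 12 ⇒ p = 12/19, and the value is (13)·(12/19) − 6 = 42/19.
For Player II: with q = P(L), equating R1's and R3's payoffs gives 7q = −12q + 6 ⇒ q = 6/19.

42/19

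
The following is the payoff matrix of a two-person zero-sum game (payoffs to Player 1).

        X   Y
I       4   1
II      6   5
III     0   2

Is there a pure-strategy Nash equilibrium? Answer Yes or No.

Yes

Row minima: I → 1, II → 5, III → 0; maximin = 5.
Column maxima: X → 6, Y → 5; minimax = 5.
maximin = minimax = 5, so a saddle point exists.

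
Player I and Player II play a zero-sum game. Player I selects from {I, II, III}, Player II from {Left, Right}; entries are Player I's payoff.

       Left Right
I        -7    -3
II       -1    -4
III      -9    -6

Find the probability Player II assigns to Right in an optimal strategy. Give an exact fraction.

6/7

Row minima: I → -7, II → -4, III → -9; maximin = -4.
Column maxima: Left → -1, Right → -3; minimax = -3.
-4 ≠ -3, so there is no saddle point; optimal play is mixed.
III is strictly dominated by I, so Player I never plays it.
On the remaining 2×2 (I, II vs Left, Right):
Let Player I play I with probability p. Expected payoff against Left: (-7)p + (-1)(1−p) = −6p − 1; against Right: (-3)p + (-4)(1−p) = p − 4.
Setting these equal: −6p − 1 = p − 4 ⇒ −7p = -3 ⇒ p = 3/7, and the value is (-6)·(3/7) − 1 = -25/7.
For Player II: with q = P(Left), equating I's and II's payoffs gives −4q − 3 = 3q − 4 ⇒ q = 1/7.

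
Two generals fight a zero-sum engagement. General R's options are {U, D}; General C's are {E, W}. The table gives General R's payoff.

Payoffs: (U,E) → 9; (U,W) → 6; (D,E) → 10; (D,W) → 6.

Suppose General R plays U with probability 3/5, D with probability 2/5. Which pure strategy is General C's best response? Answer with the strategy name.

If General C plays E, General R's expected payoff is (3/5)·9 + (2/5)·10 = 47/5.
If General C plays W, General R's expected payoff is (3/5)·6 + (2/5)·6 = 6.
General C minimizes General R's payoff; the smallest is 6, so the best response is W.

W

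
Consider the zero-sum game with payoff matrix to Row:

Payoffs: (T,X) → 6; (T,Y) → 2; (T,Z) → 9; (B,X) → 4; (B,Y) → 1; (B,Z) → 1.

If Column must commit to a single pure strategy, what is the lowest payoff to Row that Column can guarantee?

Column maxima: X → 6, Y → 2, Z → 9.
The smallest of these is 2.

2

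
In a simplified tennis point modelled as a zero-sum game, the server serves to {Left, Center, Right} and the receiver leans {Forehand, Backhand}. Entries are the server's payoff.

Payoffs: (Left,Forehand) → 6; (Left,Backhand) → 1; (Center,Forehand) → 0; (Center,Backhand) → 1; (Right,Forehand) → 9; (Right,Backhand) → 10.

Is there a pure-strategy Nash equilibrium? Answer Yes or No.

Row minima: Left → 1, Center → 0, Right → 9; maximin = 9.
Column maxima: Forehand → 9, Backhand → 10; minimax = 9.
maximin = minimax = 9, so a saddle point exists.

Yes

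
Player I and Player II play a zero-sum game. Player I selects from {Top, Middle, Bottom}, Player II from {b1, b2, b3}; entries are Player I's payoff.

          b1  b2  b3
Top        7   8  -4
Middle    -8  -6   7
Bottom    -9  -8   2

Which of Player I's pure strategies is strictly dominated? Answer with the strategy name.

Bottom

Middle gives a strictly higher payoff than Bottom against every column: -8 > -9, -6 > -8, 7 > 2.
So Bottom is strictly dominated and Player I never plays it.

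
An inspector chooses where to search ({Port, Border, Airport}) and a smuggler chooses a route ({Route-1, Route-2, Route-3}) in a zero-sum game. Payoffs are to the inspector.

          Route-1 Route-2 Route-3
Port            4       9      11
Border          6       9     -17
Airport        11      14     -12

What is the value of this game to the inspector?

169/30

Row minima: Port → 4, Border → -17, Airport → -12; maximin = 4.
Column maxima: Route-1 → 11, Route-2 → 14, Route-3 → 11; minimax = 11.
4 ≠ 11, so there is no saddle point; optimal play is mixed.
Border is strictly dominated by Airport, so the inspector never plays it.
Route-2 is strictly dominated by Route-1 (it gives the inspector strictly more in every row), so the smuggler never plays it.
On the remaining 2×2 (Port, Airport vs Route-1, Route-3):
Let the inspector play Port with probability p. Expected payoff against Route-1: 4p + 11(1−p) = −7p + 11; against Route-3: 11p + (-12)(1−p) = 23p − 12.
Setting these equal: −7p + 11 = 23p − 12 ⇒ −30p = -23 ⇒ p = 23/30, and the value is (-7)·(23/30) + 11 = 169/30.
For the smuggler: with q = P(Route-1), equating Port's and Airport's payoffs gives −7q + 11 = 23q − 12 ⇒ q = 23/30.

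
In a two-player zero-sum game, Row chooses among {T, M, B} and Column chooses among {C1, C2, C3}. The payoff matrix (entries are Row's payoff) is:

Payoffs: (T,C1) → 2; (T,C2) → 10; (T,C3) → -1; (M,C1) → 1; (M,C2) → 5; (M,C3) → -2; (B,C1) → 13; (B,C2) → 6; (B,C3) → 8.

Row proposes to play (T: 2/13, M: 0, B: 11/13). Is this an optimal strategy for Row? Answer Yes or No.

Yes

Against C1 this mix gives (2/13)·2 + (11/13)·13 = 147/13.
Against C2 this mix gives (2/13)·10 + (11/13)·6 = 86/13.
Against C3 this mix gives (2/13)·(-1) + (11/13)·8 = 86/13.
All of Column's active replies (C2, C3) yield 86/13, and no column does worse for Row. The mix makes Column indifferent and guarantees 86/13, so it is optimal.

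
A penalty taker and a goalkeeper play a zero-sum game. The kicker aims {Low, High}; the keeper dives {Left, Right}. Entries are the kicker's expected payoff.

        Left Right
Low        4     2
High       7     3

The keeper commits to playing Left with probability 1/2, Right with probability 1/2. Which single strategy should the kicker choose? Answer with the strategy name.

Expected payoff of Low: (1/2)·4 + (1/2)·2 = 3.
Expected payoff of High: (1/2)·7 + (1/2)·3 = 5.
The largest is 5, so the kicker's best response is High.

High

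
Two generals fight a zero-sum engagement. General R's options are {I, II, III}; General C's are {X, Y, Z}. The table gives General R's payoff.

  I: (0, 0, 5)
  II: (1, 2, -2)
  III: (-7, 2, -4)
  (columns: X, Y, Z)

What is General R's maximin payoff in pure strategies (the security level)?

Row minima: I → 0, II → -2, III → -7.
The best of these is 0.

0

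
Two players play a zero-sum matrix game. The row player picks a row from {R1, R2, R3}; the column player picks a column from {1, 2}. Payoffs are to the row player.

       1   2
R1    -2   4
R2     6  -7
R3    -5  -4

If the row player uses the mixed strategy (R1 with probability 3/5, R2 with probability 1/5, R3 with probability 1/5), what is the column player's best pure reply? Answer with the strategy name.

If the column player plays 1, the row player's expected payoff is (3/5)·(-2) + (1/5)·6 + (1/5)·(-5) = -1.
If the column player plays 2, the row player's expected payoff is (3/5)·4 + (1/5)·(-7) + (1/5)·(-4) = 1/5.
The column player minimizes the row player's payoff; the smallest is -1, so the best response is 1.

1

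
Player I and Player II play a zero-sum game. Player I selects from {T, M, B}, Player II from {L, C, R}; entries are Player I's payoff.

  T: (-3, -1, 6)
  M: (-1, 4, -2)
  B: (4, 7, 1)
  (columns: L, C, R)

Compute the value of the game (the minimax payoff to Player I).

9/4

Row minima: T → -3, M → -2, B → 1; maximin = 1.
Column maxima: L → 4, C → 7, R → 6; minimax = 4.
1 ≠ 4, so there is no saddle point; optimal play is mixed.
M is strictly dominated by B, so Player I never plays it.
C is strictly dominated by L (it gives Player I strictly more in every row), so Player II never plays it.
On the remaining 2×2 (T, B vs L, R):
Let Player I play T with probability p. Expected payoff against L: (-3)p + 4(1−p) = −7p + 4; against R: 6p + 1(1−p) = 5p + 1.
Setting these equal: −7p + 4 = 5p + 1 ⇒ −12p = -3 ⇒ p = 1/4, and the value is (-7)·(1/4) + 4 = 9/4.
For Player II: with q = P(L), equating T's and B's payoffs gives −9q + 6 = 3q + 1 ⇒ q = 5/12.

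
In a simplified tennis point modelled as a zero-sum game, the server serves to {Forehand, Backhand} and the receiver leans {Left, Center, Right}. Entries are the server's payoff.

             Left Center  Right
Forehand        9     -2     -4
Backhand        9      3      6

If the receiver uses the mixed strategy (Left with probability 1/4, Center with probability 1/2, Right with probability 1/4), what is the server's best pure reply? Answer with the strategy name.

Expected payoff of Forehand: (1/4)·9 + (1/2)·(-2) + (1/4)·(-4) = 1/4.
Expected payoff of Backhand: (1/4)·9 + (1/2)·3 + (1/4)·6 = 21/4.
The largest is 21/4, so the server's best response is Backhand.

Backhand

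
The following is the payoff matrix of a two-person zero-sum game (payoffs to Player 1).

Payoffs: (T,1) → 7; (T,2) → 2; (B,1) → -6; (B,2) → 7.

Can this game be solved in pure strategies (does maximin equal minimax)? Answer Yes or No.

No

Row minima: T → 2, B → -6; maximin = 2.
Column maxima: 1 → 7, 2 → 7; minimax = 7.
2 ≠ 7, so no pure-strategy equilibrium exists.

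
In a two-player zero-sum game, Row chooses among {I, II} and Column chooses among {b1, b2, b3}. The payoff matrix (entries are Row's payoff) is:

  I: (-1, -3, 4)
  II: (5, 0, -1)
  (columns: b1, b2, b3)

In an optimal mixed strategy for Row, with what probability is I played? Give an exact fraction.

Row minima: I → -3, II → -1; maximin = -1.
Column maxima: b1 → 5, b2 → 0, b3 → 4; minimax = 0.
-1 ≠ 0, so there is no saddle point; optimal play is mixed.
b1 is strictly dominated by b2 (it gives Row strictly more in every row), so Column never plays it.
On the remaining 2×2 (I, II vs b2, b3):
Let Row play I with probability p. Expected payoff against b2: (-3)p + 0(1−p) = −3p; against b3: 4p + (-1)(1−p) = 5p − 1.
Setting these equal: −3p = 5p − 1 ⇒ −8p = -1 ⇒ p = 1/8, and the value is (-3)·(1/8) = -3/8.
For Column: with q = P(b2), equating I's and II's payoffs gives −7q + 4 = q − 1 ⇒ q = 5/8.

1/8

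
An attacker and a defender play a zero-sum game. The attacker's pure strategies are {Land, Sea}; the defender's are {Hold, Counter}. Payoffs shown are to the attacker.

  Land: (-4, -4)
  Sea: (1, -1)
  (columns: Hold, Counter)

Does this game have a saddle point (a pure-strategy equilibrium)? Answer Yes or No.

Row minima: Land → -4, Sea → -1; maximin = -1.
Column maxima: Hold → 1, Counter → -1; minimax = -1.
maximin = minimax = -1, so a saddle point exists.

Yes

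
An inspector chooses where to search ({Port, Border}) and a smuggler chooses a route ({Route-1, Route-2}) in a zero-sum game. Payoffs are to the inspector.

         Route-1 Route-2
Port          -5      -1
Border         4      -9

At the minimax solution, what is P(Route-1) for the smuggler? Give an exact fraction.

Row minima: Port → -5, Border → -9; maximin = -5.
Column maxima: Route-1 → 4, Route-2 → -1; minimax = -1.
-5 ≠ -1, so there is no saddle point; optimal play is mixed.
Let the inspector play Port with probability p. Expected payoff against Route-1: (-5)p + 4(1−p) = −9p + 4; against Route-2: (-1)p + (-9)(1−p) = 8p − 9.
Setting these equal: −9p + 4 = 8p − 9 ⇒ −17p = -13 ⇒ p = 13/17, and the value is (-9)·(13/17) + 4 = -49/17.
For the smuggler: with q = P(Route-1), equating Port's and Border's payoffs gives −4q − 1 = 13q − 9 ⇒ q = 8/17.

8/17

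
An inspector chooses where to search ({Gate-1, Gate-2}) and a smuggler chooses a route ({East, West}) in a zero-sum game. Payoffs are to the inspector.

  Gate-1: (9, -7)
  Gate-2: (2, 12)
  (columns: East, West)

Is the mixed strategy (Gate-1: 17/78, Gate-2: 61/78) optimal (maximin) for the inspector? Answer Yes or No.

No

Against East this mix gives (17/78)·9 + (61/78)·2 = 275/78.
Against West this mix gives (17/78)·(-7) + (61/78)·12 = 613/78.
The smuggler will play East, holding the inspector to 275/78. Shifting weight toward the row that does better against East would raise this floor (the equalizing mix achieves 61/13 against both East and West), so the proposed strategy is not optimal.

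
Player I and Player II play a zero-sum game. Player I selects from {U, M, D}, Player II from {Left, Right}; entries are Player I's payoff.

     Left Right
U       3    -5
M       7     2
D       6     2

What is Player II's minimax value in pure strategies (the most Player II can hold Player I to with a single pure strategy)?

2

Column maxima: Left → 7, Right → 2.
The smallest of these is 2.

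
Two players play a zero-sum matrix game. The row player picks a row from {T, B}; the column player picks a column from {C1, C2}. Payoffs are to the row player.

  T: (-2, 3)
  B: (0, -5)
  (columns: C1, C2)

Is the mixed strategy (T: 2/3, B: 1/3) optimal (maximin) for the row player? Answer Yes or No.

No

Against C1 this mix gives (2/3)·(-2) + (1/3)·0 = -4/3.
Against C2 this mix gives (2/3)·3 + (1/3)·(-5) = 1/3.
The column player will play C1, holding the row player to -4/3. Shifting weight toward the row that does better against C1 would raise this floor (the equalizing mix achieves -1 against both C1 and C2), so the proposed strategy is not optimal.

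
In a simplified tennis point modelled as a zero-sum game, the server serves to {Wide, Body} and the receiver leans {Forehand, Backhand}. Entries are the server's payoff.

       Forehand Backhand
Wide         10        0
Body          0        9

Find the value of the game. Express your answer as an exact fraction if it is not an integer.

Row minima: Wide → 0, Body → 0; maximin = 0.
Column maxima: Forehand → 10, Backhand → 9; minimax = 9.
0 ≠ 9, so there is no saddle point; optimal play is mixed.
Let the server play Wide with probability p. Expected payoff against Forehand: 10p + 0(1−p) = 10p; against Backhand: 0p + 9(1−p) = −9p + 9.
Setting these equal: 10p = −9p + 9 ⇒ 19p = 9 ⇒ p = 9/19, and the value is (10)·(9/19) = 90/19.
For the receiver: with q = P(Forehand), equating Wide's and Body's payoffs gives 10q = −9q + 9 ⇒ q = 9/19.

90/19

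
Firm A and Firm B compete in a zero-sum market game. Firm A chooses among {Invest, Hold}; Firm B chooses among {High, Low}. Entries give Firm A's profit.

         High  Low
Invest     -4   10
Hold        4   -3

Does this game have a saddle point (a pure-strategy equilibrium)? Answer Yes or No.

Row minima: Invest → -4, Hold → -3; maximin = -3.
Column maxima: High → 4, Low → 10; minimax = 4.
-3 ≠ 4, so no pure-strategy equilibrium exists.

No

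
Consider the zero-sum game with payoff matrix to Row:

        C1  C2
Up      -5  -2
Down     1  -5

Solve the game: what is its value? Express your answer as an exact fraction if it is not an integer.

Row minima: Up → -5, Down → -5; maximin = -5.
Column maxima: C1 → 1, C2 → -2; minimax = -2.
-5 ≠ -2, so there is no saddle point; optimal play is mixed.
Let Row play Up with probability p. Expected payoff against C1: (-5)p + 1(1−p) = −6p + 1; against C2: (-2)p + (-5)(1−p) = 3p − 5.
Setting these equal: −6p + 1 = 3p − 5 ⇒ −9p = -6 ⇒ p = 2/3, and the value is (-6)·(2/3) + 1 = -3.
For Column: with q = P(C1), equating Up's and Down's payoffs gives −3q − 2 = 6q − 5 ⇒ q = 1/3.

-3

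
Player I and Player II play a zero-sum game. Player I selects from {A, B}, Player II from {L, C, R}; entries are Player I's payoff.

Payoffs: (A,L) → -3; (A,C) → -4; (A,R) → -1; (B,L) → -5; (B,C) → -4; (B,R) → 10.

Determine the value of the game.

-4

Row minima: A → -4, B → -5; maximin = -4.
Column maxima: L → -3, C → -4, R → 10; minimax = -4.
Since maximin = minimax = -4, there is a saddle point and the value is -4.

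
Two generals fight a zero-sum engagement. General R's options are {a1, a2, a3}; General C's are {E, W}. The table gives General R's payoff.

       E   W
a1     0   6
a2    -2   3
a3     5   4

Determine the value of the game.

Row minima: a1 → 0, a2 → -2, a3 → 4; maximin = 4.
Column maxima: E → 5, W → 6; minimax = 5.
4 ≠ 5, so there is no saddle point; optimal play is mixed.
a2 is strictly dominated by a1, so General R never plays it.
On the remaining 2×2 (a1, a3 vs E, W):
Let General R play a1 with probability p. Expected payoff against E: 0p + 5(1−p) = −5p + 5; against W: 6p + 4(1−p) = 2p + 4.
Setting these equal: −5p + 5 = 2p + 4 ⇒ −7p = -1 ⇒ p = 1/7, and the value is (-5)·(1/7) + 5 = 30/7.
For General C: with q = P(E), equating a1's and a3's payoffs gives −6q + 6 = q + 4 ⇒ q = 2/7.

30/7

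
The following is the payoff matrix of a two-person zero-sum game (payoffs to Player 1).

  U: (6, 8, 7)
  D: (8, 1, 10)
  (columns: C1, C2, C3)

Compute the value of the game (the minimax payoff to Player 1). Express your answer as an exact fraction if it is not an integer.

58/9

Row minima: U → 6, D → 1; maximin = 6.
Column maxima: C1 → 8, C2 → 8, C3 → 10; minimax = 8.
6 ≠ 8, so there is no saddle point; optimal play is mixed.
C3 is strictly dominated by C1 (it gives Player 1 strictly more in every row), so Player 2 never plays it.
On the remaining 2×2 (U, D vs C1, C2):
Let Player 1 play U with probability p. Expected payoff against C1: 6p + 8(1−p) = −2p + 8; against C2: 8p + 1(1−p) = 7p + 1.
Setting these equal: −2p + 8 = 7p + 1 ⇒ −9p = -7 ⇒ p = 7/9, and the value is (-2)·(7/9) + 8 = 58/9.
For Player 2: with q = P(C1), equating U's and D's payoffs gives −2q + 8 = 7q + 1 ⇒ q = 7/9.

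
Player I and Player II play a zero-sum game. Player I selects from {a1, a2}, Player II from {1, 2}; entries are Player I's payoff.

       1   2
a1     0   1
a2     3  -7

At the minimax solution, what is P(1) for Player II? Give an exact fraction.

Row minima: a1 → 0, a2 → -7; maximin = 0.
Column maxima: 1 → 3, 2 → 1; minimax = 1.
0 ≠ 1, so there is no saddle point; optimal play is mixed.
Let Player I play a1 with probability p. Expected payoff against 1: 0p + 3(1−p) = −3p + 3; against 2: 1p + (-7)(1−p) = 8p − 7.
Setting these equal: −3p + 3 = 8p − 7 ⇒ −11p = -10 ⇒ p = 10/11, and the value is (-3)·(10/11) + 3 = 3/11.
For Player II: with q = P(1), equating a1's and a2's payoffs gives −q + 1 = 10q − 7 ⇒ q = 8/11.

8/11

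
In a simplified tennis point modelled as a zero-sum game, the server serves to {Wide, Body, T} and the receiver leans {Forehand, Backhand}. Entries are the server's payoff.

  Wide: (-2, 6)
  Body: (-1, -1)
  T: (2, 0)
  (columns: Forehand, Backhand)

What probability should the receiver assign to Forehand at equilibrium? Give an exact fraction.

3/5

Row minima: Wide → -2, Body → -1, T → 0; maximin = 0.
Column maxima: Forehand → 2, Backhand → 6; minimax = 2.
0 ≠ 2, so there is no saddle point; optimal play is mixed.
Body is strictly dominated by T, so the server never plays it.
On the remaining 2×2 (Wide, T vs Forehand, Backhand):
Let the server play Wide with probability p. Expected payoff against Forehand: (-2)p + 2(1−p) = −4p + 2; against Backhand: 6p + 0(1−p) = 6p.
Setting these equal: −4p + 2 = 6p ⇒ −10p = -2 ⇒ p = 1/5, and the value is (-4)·(1/5) + 2 = 6/5.
For the receiver: with q = P(Forehand), equating Wide's and T's payoffs gives −8q + 6 = 2q ⇒ q = 3/5.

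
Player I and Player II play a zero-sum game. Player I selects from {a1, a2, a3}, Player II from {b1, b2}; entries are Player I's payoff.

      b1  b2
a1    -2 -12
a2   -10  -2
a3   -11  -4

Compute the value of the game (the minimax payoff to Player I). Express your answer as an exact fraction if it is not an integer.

Row minima: a1 → -12, a2 → -10, a3 → -11; maximin = -10.
Column maxima: b1 → -2, b2 → -2; minimax = -2.
-10 ≠ -2, so there is no saddle point; optimal play is mixed.
a3 is strictly dominated by a2, so Player I never plays it.
On the remaining 2×2 (a1, a2 vs b1, b2):
Let Player I play a1 with probability p. Expected payoff against b1: (-2)p + (-10)(1−p) = 8p − 10; against b2: (-12)p + (-2)(1−p) = −10p − 2.
Setting these equal: 8p − 10 = −10p − 2 ⇒ 18p = 8 ⇒ p = 4/9, and the value is (8)·(4/9) − 10 = -58/9.
For Player II: with q = P(b1), equating a1's and a2's payoffs gives 10q − 12 = −8q − 2 ⇒ q = 5/9.

-58/9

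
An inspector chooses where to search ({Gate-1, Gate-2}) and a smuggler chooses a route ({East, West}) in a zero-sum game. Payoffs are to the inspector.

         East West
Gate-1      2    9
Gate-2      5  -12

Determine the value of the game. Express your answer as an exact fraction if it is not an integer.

23/8

Row minima: Gate-1 → 2, Gate-2 → -12; maximin = 2.
Column maxima: East → 5, West → 9; minimax = 5.
2 ≠ 5, so there is no saddle point; optimal play is mixed.
Let the inspector play Gate-1 with probability p. Expected payoff against East: 2p + 5(1−p) = −3p + 5; against West: 9p + (-12)(1−p) = 21p − 12.
Setting these equal: −3p + 5 = 21p − 12 ⇒ −24p = -17 ⇒ p = 17/24, and the value is (-3)·(17/24) + 5 = 23/8.
For the smuggler: with q = P(East), equating Gate-1's and Gate-2's payoffs gives −7q + 9 = 17q − 12 ⇒ q = 7/8.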